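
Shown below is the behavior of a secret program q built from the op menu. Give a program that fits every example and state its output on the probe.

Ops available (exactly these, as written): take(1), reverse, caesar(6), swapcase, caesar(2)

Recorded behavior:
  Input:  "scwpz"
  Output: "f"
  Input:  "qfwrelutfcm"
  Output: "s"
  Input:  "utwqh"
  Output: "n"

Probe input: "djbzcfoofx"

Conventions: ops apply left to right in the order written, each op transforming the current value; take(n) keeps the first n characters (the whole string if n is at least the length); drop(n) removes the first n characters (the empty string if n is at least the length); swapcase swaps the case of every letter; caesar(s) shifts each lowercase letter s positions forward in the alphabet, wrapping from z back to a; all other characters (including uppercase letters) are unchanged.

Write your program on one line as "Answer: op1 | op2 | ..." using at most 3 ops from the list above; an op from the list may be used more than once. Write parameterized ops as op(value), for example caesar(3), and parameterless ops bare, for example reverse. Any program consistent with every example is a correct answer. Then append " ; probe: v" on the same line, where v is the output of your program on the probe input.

reverse | caesar(6) | take(1) ; probe: "d"

Check, running the answer program on each example:
  "scwpz" -> "zpwcs" -> "fvciy" -> "f"
  "qfwrelutfcm" -> "mcftulerwfq" -> "silzarkxclw" -> "s"
  "utwqh" -> "hqwtu" -> "nwcza" -> "n"
  probe: "djbzcfoofx" -> "xfoofczbjd" -> "dluulifhpj" -> "d"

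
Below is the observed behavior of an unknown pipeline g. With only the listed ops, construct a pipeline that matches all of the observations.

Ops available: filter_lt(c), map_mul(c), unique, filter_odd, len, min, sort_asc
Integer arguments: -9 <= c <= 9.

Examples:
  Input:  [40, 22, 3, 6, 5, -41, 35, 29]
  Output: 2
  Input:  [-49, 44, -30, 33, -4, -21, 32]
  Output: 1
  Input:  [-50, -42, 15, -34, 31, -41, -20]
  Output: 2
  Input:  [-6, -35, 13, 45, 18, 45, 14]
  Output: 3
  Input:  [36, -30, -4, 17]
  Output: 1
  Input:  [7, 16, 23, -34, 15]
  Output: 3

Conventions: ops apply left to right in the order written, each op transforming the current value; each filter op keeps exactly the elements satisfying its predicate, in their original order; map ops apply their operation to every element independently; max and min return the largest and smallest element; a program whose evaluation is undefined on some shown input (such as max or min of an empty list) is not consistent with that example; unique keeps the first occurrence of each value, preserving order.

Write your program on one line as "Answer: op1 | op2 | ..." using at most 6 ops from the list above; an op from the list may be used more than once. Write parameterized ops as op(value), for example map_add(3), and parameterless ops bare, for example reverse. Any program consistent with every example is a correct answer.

map_mul(-1) | sort_asc | filter_lt(-6) | filter_odd | len

Check, running the answer program on each example:
  [40, 22, 3, 6, 5, -41, 35, 29] -> [-40, -22, -3, -6, -5, 41, -35, -29] -> [-40, -35, -29, -22, -6, -5, -3, 41] -> [-40, -35, -29, -22] -> [-35, -29] -> 2
  [-49, 44, -30, 33, -4, -21, 32] -> [49, -44, 30, -33, 4, 21, -32] -> [-44, -33, -32, 4, 21, 30, 49] -> [-44, -33, -32] -> [-33] -> 1
  [-50, -42, 15, -34, 31, -41, -20] -> [50, 42, -15, 34, -31, 41, 20] -> [-31, -15, 20, 34, 41, 42, 50] -> [-31, -15] -> [-31, -15] -> 2
  [-6, -35, 13, 45, 18, 45, 14] -> [6, 35, -13, -45, -18, -45, -14] -> [-45, -45, -18, -14, -13, 6, 35] -> [-45, -45, -18, -14, -13] -> [-45, -45, -13] -> 3
  [36, -30, -4, 17] -> [-36, 30, 4, -17] -> [-36, -17, 4, 30] -> [-36, -17] -> [-17] -> 1
  [7, 16, 23, -34, 15] -> [-7, -16, -23, 34, -15] -> [-23, -16, -15, -7, 34] -> [-23, -16, -15, -7] -> [-23, -15, -7] -> 3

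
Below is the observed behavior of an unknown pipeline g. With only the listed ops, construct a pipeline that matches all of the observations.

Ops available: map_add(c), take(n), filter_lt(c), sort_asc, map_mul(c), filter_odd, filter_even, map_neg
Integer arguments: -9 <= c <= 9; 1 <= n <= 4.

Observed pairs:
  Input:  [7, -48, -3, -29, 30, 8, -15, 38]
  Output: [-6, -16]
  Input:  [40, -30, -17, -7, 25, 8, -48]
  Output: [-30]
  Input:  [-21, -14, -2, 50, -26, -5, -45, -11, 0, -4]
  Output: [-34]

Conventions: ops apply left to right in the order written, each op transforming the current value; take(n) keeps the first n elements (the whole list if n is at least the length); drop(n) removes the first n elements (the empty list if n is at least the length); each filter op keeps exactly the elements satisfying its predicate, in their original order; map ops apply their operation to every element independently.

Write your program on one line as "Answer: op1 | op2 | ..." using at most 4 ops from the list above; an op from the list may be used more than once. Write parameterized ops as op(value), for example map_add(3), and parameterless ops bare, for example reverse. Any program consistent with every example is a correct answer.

map_add(-6) | take(3) | map_add(-7) | filter_even

Check, running the answer program on each example:
  [7, -48, -3, -29, 30, 8, -15, 38] -> [1, -54, -9, -35, 24, 2, -21, 32] -> [1, -54, -9] -> [-6, -61, -16] -> [-6, -16]
  [40, -30, -17, -7, 25, 8, -48] -> [34, -36, -23, -13, 19, 2, -54] -> [34, -36, -23] -> [27, -43, -30] -> [-30]
  [-21, -14, -2, 50, -26, -5, -45, -11, 0, -4] -> [-27, -20, -8, 44, -32, -11, -51, -17, -6, -10] -> [-27, -20, -8] -> [-34, -27, -15] -> [-34]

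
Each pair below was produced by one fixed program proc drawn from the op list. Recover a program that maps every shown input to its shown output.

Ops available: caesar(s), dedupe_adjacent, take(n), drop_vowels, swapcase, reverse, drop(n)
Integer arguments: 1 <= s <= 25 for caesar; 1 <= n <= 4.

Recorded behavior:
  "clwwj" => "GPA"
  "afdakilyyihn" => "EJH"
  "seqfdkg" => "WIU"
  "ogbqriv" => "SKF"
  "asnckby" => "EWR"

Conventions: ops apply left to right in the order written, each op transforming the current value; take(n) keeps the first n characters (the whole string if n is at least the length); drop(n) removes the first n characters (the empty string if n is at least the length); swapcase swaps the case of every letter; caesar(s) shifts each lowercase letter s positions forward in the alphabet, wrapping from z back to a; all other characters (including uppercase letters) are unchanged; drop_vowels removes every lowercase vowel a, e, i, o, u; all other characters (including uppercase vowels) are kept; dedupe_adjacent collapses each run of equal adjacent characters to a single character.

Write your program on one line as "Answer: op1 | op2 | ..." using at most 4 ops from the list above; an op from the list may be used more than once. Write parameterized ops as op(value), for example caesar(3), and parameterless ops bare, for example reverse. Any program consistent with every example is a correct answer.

caesar(14) | caesar(16) | take(3) | swapcase

Check, running the answer program on each example:
  "clwwj" -> "qzkkx" -> "gpaan" -> "gpa" -> "GPA"
  "afdakilyyihn" -> "otroywzmmwvb" -> "ejheompccmlr" -> "ejh" -> "EJH"
  "seqfdkg" -> "gsetryu" -> "wiujhok" -> "wiu" -> "WIU"
  "ogbqriv" -> "cupefwj" -> "skfuvmz" -> "skf" -> "SKF"
  "asnckby" -> "ogbqypm" -> "ewrgofc" -> "ewr" -> "EWR"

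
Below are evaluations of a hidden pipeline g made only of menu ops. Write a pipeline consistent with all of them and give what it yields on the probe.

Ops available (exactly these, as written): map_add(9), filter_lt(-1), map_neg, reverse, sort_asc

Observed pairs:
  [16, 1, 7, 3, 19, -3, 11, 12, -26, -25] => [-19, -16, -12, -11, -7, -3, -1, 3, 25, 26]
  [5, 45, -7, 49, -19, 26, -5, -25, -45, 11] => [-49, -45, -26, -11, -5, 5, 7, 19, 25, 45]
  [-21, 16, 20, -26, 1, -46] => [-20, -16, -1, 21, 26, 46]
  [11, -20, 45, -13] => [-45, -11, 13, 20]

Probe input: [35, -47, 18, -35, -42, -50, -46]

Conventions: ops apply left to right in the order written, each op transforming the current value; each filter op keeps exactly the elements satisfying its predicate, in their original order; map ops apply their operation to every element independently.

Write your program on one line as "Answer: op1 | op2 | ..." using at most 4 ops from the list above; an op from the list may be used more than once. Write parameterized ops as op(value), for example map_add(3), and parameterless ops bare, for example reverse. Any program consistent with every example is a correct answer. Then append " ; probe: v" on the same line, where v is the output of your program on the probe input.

sort_asc | reverse | map_neg ; probe: [-35, -18, 35, 42, 46, 47, 50]

Check, running the answer program on each example:
  [16, 1, 7, 3, 19, -3, 11, 12, -26, -25] -> [-26, -25, -3, 1, 3, 7, 11, 12, 16, 19] -> [19, 16, 12, 11, 7, 3, 1, -3, -25, -26] -> [-19, -16, -12, -11, -7, -3, -1, 3, 25, 26]
  [5, 45, -7, 49, -19, 26, -5, -25, -45, 11] -> [-45, -25, -19, -7, -5, 5, 11, 26, 45, 49] -> [49, 45, 26, 11, 5, -5, -7, -19, -25, -45] -> [-49, -45, -26, -11, -5, 5, 7, 19, 25, 45]
  [-21, 16, 20, -26, 1, -46] -> [-46, -26, -21, 1, 16, 20] -> [20, 16, 1, -21, -26, -46] -> [-20, -16, -1, 21, 26, 46]
  [11, -20, 45, -13] -> [-20, -13, 11, 45] -> [45, 11, -13, -20] -> [-45, -11, 13, 20]
  probe: [35, -47, 18, -35, -42, -50, -46] -> [-50, -47, -46, -42, -35, 18, 35] -> [35, 18, -35, -42, -46, -47, -50] -> [-35, -18, 35, 42, 46, 47, 50]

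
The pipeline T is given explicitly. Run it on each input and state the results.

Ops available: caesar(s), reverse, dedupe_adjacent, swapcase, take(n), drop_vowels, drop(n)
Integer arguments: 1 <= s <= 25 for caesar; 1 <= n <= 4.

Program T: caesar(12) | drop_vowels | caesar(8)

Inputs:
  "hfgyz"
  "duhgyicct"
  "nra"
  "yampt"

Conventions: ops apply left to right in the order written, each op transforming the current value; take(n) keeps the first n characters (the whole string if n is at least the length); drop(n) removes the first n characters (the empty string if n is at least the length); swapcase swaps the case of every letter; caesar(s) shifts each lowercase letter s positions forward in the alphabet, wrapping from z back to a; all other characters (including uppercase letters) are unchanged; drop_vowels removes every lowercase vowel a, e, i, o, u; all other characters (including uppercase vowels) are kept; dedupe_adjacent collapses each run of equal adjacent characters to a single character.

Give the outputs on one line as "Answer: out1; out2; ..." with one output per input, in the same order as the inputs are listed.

"bzast"; "xobasn"; "hlu"; "sugjn"

Execution, op by op:
  "hfgyz" -> "trskl" -> "trskl" -> "bzast"
  "duhgyicct" -> "pgtskuoof" -> "pgtskf" -> "xobasn"
  "nra" -> "zdm" -> "zdm" -> "hlu"
  "yampt" -> "kmybf" -> "kmybf" -> "sugjn"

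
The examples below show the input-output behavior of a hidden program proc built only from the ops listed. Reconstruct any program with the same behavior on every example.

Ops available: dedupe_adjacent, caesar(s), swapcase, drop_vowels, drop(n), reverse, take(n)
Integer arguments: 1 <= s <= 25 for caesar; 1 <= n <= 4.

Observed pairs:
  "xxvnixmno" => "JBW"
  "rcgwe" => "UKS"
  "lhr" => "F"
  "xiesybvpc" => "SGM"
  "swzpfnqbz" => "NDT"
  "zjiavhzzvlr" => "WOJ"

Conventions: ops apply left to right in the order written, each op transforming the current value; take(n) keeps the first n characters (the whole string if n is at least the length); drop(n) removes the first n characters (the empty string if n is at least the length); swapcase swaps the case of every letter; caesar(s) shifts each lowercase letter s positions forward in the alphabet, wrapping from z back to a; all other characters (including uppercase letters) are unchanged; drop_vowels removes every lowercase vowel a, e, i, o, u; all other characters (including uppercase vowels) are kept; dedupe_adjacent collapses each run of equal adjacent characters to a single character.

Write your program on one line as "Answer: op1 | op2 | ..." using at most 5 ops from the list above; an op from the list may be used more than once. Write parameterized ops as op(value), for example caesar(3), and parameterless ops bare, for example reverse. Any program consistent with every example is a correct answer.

caesar(14) | drop(2) | swapcase | dedupe_adjacent | take(3)

Check, running the answer program on each example:
  "xxvnixmno" -> "lljbwlabc" -> "jbwlabc" -> "JBWLABC" -> "JBWLABC" -> "JBW"
  "rcgwe" -> "fquks" -> "uks" -> "UKS" -> "UKS" -> "UKS"
  "lhr" -> "zvf" -> "f" -> "F" -> "F" -> "F"
  "xiesybvpc" -> "lwsgmpjdq" -> "sgmpjdq" -> "SGMPJDQ" -> "SGMPJDQ" -> "SGM"
  "swzpfnqbz" -> "gkndtbepn" -> "ndtbepn" -> "NDTBEPN" -> "NDTBEPN" -> "NDT"
  "zjiavhzzvlr" -> "nxwojvnnjzf" -> "wojvnnjzf" -> "WOJVNNJZF" -> "WOJVNJZF" -> "WOJ"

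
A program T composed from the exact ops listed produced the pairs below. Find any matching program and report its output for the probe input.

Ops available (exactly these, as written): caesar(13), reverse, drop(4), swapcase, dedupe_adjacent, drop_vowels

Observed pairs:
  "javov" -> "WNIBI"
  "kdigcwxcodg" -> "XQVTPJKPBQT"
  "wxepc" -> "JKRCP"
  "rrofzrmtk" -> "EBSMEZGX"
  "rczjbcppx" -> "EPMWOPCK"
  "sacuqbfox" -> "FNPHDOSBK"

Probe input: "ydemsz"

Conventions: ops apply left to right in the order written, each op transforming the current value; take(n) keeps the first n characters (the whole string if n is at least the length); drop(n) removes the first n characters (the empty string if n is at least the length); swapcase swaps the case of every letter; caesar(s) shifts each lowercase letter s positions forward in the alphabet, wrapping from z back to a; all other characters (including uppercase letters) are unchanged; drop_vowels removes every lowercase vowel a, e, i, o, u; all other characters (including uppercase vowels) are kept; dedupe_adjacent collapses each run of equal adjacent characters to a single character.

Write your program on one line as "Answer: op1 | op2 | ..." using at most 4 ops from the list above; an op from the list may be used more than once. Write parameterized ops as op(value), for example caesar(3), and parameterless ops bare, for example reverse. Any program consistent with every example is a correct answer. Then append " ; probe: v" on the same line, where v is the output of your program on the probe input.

dedupe_adjacent | caesar(13) | swapcase ; probe: "LQRZFM"

Check, running the answer program on each example:
  "javov" -> "javov" -> "wnibi" -> "WNIBI"
  "kdigcwxcodg" -> "kdigcwxcodg" -> "xqvtpjkpbqt" -> "XQVTPJKPBQT"
  "wxepc" -> "wxepc" -> "jkrcp" -> "JKRCP"
  "rrofzrmtk" -> "rofzrmtk" -> "ebsmezgx" -> "EBSMEZGX"
  "rczjbcppx" -> "rczjbcpx" -> "epmwopck" -> "EPMWOPCK"
  "sacuqbfox" -> "sacuqbfox" -> "fnphdosbk" -> "FNPHDOSBK"
  probe: "ydemsz" -> "ydemsz" -> "lqrzfm" -> "LQRZFM"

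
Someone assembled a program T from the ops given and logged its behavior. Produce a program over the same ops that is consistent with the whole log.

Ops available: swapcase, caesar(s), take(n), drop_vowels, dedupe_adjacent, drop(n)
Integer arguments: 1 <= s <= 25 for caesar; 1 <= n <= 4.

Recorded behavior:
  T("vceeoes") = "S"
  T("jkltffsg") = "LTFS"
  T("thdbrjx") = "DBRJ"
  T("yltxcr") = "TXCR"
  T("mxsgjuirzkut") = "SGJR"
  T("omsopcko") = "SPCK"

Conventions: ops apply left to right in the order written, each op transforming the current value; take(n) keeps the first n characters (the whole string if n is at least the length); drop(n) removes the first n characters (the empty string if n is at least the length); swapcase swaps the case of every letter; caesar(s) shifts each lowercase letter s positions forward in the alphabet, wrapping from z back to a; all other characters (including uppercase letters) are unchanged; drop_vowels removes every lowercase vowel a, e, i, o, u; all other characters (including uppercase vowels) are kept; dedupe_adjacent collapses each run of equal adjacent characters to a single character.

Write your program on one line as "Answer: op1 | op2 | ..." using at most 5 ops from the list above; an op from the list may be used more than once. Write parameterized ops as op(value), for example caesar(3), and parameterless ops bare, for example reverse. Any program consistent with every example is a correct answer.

dedupe_adjacent | drop(2) | drop_vowels | take(4) | swapcase

Check, running the answer program on each example:
  "vceeoes" -> "vceoes" -> "eoes" -> "s" -> "s" -> "S"
  "jkltffsg" -> "jkltfsg" -> "ltfsg" -> "ltfsg" -> "ltfs" -> "LTFS"
  "thdbrjx" -> "thdbrjx" -> "dbrjx" -> "dbrjx" -> "dbrj" -> "DBRJ"
  "yltxcr" -> "yltxcr" -> "txcr" -> "txcr" -> "txcr" -> "TXCR"
  "mxsgjuirzkut" -> "mxsgjuirzkut" -> "sgjuirzkut" -> "sgjrzkt" -> "sgjr" -> "SGJR"
  "omsopcko" -> "omsopcko" -> "sopcko" -> "spck" -> "spck" -> "SPCK"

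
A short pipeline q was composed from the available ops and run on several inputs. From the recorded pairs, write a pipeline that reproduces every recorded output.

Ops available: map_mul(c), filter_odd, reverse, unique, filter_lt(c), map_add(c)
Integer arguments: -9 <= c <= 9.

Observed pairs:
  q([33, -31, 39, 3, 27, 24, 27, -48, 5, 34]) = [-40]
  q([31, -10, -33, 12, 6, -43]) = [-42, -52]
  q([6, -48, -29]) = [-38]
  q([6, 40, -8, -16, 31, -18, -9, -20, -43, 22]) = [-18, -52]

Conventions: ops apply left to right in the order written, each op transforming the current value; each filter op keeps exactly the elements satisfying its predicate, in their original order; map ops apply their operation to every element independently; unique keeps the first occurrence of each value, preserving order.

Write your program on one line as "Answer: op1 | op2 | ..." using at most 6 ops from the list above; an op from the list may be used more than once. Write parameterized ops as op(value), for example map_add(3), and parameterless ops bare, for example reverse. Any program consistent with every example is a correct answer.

filter_odd | unique | filter_lt(5) | filter_lt(-4) | map_add(-9)

Check, running the answer program on each example:
  [33, -31, 39, 3, 27, 24, 27, -48, 5, 34] -> [33, -31, 39, 3, 27, 27, 5] -> [33, -31, 39, 3, 27, 5] -> [-31, 3] -> [-31] -> [-40]
  [31, -10, -33, 12, 6, -43] -> [31, -33, -43] -> [31, -33, -43] -> [-33, -43] -> [-33, -43] -> [-42, -52]
  [6, -48, -29] -> [-29] -> [-29] -> [-29] -> [-29] -> [-38]
  [6, 40, -8, -16, 31, -18, -9, -20, -43, 22] -> [31, -9, -43] -> [31, -9, -43] -> [-9, -43] -> [-9, -43] -> [-18, -52]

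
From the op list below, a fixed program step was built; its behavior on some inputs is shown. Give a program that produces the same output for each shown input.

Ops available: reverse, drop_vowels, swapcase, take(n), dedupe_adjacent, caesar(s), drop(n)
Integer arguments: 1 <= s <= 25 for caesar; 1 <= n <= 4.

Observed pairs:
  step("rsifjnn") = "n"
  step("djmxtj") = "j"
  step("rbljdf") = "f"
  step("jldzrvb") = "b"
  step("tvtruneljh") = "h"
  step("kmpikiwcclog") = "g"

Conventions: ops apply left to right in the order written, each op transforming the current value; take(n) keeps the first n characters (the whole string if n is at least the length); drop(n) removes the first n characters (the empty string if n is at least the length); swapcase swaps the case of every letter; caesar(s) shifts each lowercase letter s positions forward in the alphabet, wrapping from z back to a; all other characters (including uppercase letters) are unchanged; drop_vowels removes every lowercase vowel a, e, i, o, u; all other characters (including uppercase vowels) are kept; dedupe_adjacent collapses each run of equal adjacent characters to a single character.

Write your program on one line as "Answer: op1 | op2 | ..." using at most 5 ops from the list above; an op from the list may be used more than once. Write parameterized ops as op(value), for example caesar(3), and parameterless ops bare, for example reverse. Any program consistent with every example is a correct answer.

drop_vowels | reverse | take(4) | take(1)

Check, running the answer program on each example:
  "rsifjnn" -> "rsfjnn" -> "nnjfsr" -> "nnjf" -> "n"
  "djmxtj" -> "djmxtj" -> "jtxmjd" -> "jtxm" -> "j"
  "rbljdf" -> "rbljdf" -> "fdjlbr" -> "fdjl" -> "f"
  "jldzrvb" -> "jldzrvb" -> "bvrzdlj" -> "bvrz" -> "b"
  "tvtruneljh" -> "tvtrnljh" -> "hjlnrtvt" -> "hjln" -> "h"
  "kmpikiwcclog" -> "kmpkwcclg" -> "glccwkpmk" -> "glcc" -> "g"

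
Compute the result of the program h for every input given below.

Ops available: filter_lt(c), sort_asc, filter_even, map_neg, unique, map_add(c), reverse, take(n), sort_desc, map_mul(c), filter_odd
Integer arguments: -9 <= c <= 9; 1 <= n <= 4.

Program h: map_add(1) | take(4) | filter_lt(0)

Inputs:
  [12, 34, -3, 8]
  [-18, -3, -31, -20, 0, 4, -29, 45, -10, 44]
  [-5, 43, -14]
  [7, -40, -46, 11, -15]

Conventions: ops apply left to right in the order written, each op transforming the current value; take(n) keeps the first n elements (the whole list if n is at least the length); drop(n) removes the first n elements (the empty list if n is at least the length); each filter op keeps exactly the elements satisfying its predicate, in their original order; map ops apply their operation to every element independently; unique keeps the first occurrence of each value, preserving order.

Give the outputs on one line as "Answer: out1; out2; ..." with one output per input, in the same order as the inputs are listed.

[-2]; [-17, -2, -30, -19]; [-4, -13]; [-39, -45]

Execution, op by op:
  [12, 34, -3, 8] -> [13, 35, -2, 9] -> [13, 35, -2, 9] -> [-2]
  [-18, -3, -31, -20, 0, 4, -29, 45, -10, 44] -> [-17, -2, -30, -19, 1, 5, -28, 46, -9, 45] -> [-17, -2, -30, -19] -> [-17, -2, -30, -19]
  [-5, 43, -14] -> [-4, 44, -13] -> [-4, 44, -13] -> [-4, -13]
  [7, -40, -46, 11, -15] -> [8, -39, -45, 12, -14] -> [8, -39, -45, 12] -> [-39, -45]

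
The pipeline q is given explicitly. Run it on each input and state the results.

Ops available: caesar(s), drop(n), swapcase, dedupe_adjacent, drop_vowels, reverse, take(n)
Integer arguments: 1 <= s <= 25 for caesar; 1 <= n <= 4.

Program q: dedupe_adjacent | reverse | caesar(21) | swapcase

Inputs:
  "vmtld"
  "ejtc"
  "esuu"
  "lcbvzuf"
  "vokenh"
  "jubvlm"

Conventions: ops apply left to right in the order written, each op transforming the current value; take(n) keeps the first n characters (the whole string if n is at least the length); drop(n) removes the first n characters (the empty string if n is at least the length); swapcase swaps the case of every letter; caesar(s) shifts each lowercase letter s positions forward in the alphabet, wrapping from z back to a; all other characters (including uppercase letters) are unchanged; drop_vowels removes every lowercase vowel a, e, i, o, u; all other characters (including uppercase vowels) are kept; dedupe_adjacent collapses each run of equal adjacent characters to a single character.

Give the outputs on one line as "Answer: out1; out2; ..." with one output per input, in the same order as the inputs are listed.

Execution, op by op:
  "vmtld" -> "vmtld" -> "dltmv" -> "ygohq" -> "YGOHQ"
  "ejtc" -> "ejtc" -> "ctje" -> "xoez" -> "XOEZ"
  "esuu" -> "esu" -> "use" -> "pnz" -> "PNZ"
  "lcbvzuf" -> "lcbvzuf" -> "fuzvbcl" -> "apuqwxg" -> "APUQWXG"
  "vokenh" -> "vokenh" -> "hnekov" -> "cizfjq" -> "CIZFJQ"
  "jubvlm" -> "jubvlm" -> "mlvbuj" -> "hgqwpe" -> "HGQWPE"

"YGOHQ"; "XOEZ"; "PNZ"; "APUQWXG"; "CIZFJQ"; "HGQWPE"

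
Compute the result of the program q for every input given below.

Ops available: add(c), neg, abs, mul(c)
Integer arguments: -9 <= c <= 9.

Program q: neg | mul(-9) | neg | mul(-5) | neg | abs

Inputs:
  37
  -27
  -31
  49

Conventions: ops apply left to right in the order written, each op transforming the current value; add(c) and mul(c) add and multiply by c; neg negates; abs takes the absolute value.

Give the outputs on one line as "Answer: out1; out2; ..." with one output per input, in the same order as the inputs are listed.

Execution, op by op:
  37 -> -37 -> 333 -> -333 -> 1665 -> -1665 -> 1665
  -27 -> 27 -> -243 -> 243 -> -1215 -> 1215 -> 1215
  -31 -> 31 -> -279 -> 279 -> -1395 -> 1395 -> 1395
  49 -> -49 -> 441 -> -441 -> 2205 -> -2205 -> 2205

1665; 1215; 1395; 2205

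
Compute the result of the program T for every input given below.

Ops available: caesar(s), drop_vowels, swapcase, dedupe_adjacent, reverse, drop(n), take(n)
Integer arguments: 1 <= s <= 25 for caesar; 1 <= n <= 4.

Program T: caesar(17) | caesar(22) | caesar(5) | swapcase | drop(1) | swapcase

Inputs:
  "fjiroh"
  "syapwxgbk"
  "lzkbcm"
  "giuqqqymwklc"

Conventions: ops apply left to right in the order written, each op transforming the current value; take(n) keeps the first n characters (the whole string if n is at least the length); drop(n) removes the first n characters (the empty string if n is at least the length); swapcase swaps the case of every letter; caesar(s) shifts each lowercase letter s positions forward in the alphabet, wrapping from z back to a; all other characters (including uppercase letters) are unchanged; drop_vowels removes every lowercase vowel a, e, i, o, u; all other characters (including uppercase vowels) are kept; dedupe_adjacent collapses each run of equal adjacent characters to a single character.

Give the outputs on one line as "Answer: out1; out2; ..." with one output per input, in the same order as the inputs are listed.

Execution, op by op:
  "fjiroh" -> "wazify" -> "swvebu" -> "xbajgz" -> "XBAJGZ" -> "BAJGZ" -> "bajgz"
  "syapwxgbk" -> "jprgnoxsb" -> "flncjktox" -> "kqshopytc" -> "KQSHOPYTC" -> "QSHOPYTC" -> "qshopytc"
  "lzkbcm" -> "cqbstd" -> "ymxopz" -> "drctue" -> "DRCTUE" -> "RCTUE" -> "rctue"
  "giuqqqymwklc" -> "xzlhhhpdnbct" -> "tvhdddlzjxyp" -> "yamiiiqeocdu" -> "YAMIIIQEOCDU" -> "AMIIIQEOCDU" -> "amiiiqeocdu"

"bajgz"; "qshopytc"; "rctue"; "amiiiqeocdu"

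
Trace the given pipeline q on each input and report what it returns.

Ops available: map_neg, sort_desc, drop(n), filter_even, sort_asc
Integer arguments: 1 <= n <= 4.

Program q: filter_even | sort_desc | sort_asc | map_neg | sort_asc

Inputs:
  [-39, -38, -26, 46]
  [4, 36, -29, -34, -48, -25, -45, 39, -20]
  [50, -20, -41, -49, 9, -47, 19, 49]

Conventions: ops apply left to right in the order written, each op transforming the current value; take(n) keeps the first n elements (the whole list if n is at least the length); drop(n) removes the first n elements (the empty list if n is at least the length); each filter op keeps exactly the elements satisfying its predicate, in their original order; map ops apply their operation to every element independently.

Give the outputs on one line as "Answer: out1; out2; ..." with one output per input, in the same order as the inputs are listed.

Execution, op by op:
  [-39, -38, -26, 46] -> [-38, -26, 46] -> [46, -26, -38] -> [-38, -26, 46] -> [38, 26, -46] -> [-46, 26, 38]
  [4, 36, -29, -34, -48, -25, -45, 39, -20] -> [4, 36, -34, -48, -20] -> [36, 4, -20, -34, -48] -> [-48, -34, -20, 4, 36] -> [48, 34, 20, -4, -36] -> [-36, -4, 20, 34, 48]
  [50, -20, -41, -49, 9, -47, 19, 49] -> [50, -20] -> [50, -20] -> [-20, 50] -> [20, -50] -> [-50, 20]

[-46, 26, 38]; [-36, -4, 20, 34, 48]; [-50, 20]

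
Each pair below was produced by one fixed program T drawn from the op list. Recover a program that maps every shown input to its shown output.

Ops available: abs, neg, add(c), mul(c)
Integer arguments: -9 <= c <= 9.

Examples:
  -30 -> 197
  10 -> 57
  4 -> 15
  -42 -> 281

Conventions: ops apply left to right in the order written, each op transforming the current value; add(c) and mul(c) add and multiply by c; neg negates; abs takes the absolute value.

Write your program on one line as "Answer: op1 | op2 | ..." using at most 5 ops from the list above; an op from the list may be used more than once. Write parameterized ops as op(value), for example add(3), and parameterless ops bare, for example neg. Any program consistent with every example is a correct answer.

abs | mul(-7) | add(6) | abs | add(-7)

Check, running the answer program on each example:
  -30 -> 30 -> -210 -> -204 -> 204 -> 197
  10 -> 10 -> -70 -> -64 -> 64 -> 57
  4 -> 4 -> -28 -> -22 -> 22 -> 15
  -42 -> 42 -> -294 -> -288 -> 288 -> 281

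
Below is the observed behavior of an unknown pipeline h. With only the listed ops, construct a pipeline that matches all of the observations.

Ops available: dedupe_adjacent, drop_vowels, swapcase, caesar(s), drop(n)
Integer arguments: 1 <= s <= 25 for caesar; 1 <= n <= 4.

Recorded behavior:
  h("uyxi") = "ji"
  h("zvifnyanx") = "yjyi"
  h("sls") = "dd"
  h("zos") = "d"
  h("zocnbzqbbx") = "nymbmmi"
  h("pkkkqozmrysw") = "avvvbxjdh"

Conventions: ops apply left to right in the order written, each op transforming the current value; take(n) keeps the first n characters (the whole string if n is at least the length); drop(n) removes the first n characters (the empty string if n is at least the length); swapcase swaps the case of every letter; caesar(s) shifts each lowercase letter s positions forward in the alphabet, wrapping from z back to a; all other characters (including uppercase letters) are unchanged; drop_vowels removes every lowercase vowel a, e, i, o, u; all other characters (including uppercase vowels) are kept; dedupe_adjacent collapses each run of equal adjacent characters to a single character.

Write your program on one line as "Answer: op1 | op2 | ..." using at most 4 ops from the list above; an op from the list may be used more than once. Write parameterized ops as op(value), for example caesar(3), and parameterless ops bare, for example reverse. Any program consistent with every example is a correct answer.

drop_vowels | caesar(9) | drop_vowels | caesar(2)

Check, running the answer program on each example:
  "uyxi" -> "yx" -> "hg" -> "hg" -> "ji"
  "zvifnyanx" -> "zvfnynx" -> "ieowhwg" -> "whwg" -> "yjyi"
  "sls" -> "sls" -> "bub" -> "bb" -> "dd"
  "zos" -> "zs" -> "ib" -> "b" -> "d"
  "zocnbzqbbx" -> "zcnbzqbbx" -> "ilwkizkkg" -> "lwkzkkg" -> "nymbmmi"
  "pkkkqozmrysw" -> "pkkkqzmrysw" -> "ytttzivahbf" -> "ytttzvhbf" -> "avvvbxjdh"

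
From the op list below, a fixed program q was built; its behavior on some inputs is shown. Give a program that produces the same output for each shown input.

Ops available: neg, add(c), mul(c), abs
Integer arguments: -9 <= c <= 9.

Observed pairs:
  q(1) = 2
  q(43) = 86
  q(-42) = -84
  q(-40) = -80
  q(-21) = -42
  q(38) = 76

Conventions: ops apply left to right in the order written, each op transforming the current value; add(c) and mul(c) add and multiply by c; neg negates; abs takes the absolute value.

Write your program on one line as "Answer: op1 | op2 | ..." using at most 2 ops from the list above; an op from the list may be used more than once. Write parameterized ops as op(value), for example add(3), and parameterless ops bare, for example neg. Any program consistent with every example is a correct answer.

mul(-2) | neg

Check, running the answer program on each example:
  1 -> -2 -> 2
  43 -> -86 -> 86
  -42 -> 84 -> -84
  -40 -> 80 -> -80
  -21 -> 42 -> -42
  38 -> -76 -> 76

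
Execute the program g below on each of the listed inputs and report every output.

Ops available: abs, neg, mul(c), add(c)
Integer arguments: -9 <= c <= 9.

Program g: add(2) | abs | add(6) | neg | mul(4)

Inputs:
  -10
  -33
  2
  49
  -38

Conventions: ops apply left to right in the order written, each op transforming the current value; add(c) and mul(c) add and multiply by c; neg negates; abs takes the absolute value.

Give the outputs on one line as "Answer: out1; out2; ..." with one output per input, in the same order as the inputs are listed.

Execution, op by op:
  -10 -> -8 -> 8 -> 14 -> -14 -> -56
  -33 -> -31 -> 31 -> 37 -> -37 -> -148
  2 -> 4 -> 4 -> 10 -> -10 -> -40
  49 -> 51 -> 51 -> 57 -> -57 -> -228
  -38 -> -36 -> 36 -> 42 -> -42 -> -168

-56; -148; -40; -228; -168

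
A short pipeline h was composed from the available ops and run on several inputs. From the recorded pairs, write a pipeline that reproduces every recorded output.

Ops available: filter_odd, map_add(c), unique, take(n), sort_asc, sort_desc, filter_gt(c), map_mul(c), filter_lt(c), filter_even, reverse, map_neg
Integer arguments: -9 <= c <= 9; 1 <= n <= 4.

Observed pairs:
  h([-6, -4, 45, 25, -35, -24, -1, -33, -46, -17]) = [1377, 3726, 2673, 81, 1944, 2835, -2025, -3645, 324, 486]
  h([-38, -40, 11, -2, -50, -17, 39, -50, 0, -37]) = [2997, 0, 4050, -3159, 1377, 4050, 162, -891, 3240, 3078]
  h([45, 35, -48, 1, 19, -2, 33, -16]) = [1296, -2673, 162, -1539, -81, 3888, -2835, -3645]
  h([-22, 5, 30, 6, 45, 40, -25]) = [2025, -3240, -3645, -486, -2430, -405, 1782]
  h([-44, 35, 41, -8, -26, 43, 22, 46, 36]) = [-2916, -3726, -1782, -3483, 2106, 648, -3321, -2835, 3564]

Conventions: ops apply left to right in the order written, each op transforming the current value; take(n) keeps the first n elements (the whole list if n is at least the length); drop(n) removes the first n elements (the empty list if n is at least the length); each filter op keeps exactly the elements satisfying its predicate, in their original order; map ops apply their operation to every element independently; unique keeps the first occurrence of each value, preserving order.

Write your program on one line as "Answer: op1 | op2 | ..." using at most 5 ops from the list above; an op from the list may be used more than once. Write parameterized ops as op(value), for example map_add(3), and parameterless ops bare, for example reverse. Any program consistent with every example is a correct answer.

map_neg | map_mul(9) | map_mul(9) | reverse

Check, running the answer program on each example:
  [-6, -4, 45, 25, -35, -24, -1, -33, -46, -17] -> [6, 4, -45, -25, 35, 24, 1, 33, 46, 17] -> [54, 36, -405, -225, 315, 216, 9, 297, 414, 153] -> [486, 324, -3645, -2025, 2835, 1944, 81, 2673, 3726, 1377] -> [1377, 3726, 2673, 81, 1944, 2835, -2025, -3645, 324, 486]
  [-38, -40, 11, -2, -50, -17, 39, -50, 0, -37] -> [38, 40, -11, 2, 50, 17, -39, 50, 0, 37] -> [342, 360, -99, 18, 450, 153, -351, 450, 0, 333] -> [3078, 3240, -891, 162, 4050, 1377, -3159, 4050, 0, 2997] -> [2997, 0, 4050, -3159, 1377, 4050, 162, -891, 3240, 3078]
  [45, 35, -48, 1, 19, -2, 33, -16] -> [-45, -35, 48, -1, -19, 2, -33, 16] -> [-405, -315, 432, -9, -171, 18, -297, 144] -> [-3645, -2835, 3888, -81, -1539, 162, -2673, 1296] -> [1296, -2673, 162, -1539, -81, 3888, -2835, -3645]
  [-22, 5, 30, 6, 45, 40, -25] -> [22, -5, -30, -6, -45, -40, 25] -> [198, -45, -270, -54, -405, -360, 225] -> [1782, -405, -2430, -486, -3645, -3240, 2025] -> [2025, -3240, -3645, -486, -2430, -405, 1782]
  [-44, 35, 41, -8, -26, 43, 22, 46, 36] -> [44, -35, -41, 8, 26, -43, -22, -46, -36] -> [396, -315, -369, 72, 234, -387, -198, -414, -324] -> [3564, -2835, -3321, 648, 2106, -3483, -1782, -3726, -2916] -> [-2916, -3726, -1782, -3483, 2106, 648, -3321, -2835, 3564]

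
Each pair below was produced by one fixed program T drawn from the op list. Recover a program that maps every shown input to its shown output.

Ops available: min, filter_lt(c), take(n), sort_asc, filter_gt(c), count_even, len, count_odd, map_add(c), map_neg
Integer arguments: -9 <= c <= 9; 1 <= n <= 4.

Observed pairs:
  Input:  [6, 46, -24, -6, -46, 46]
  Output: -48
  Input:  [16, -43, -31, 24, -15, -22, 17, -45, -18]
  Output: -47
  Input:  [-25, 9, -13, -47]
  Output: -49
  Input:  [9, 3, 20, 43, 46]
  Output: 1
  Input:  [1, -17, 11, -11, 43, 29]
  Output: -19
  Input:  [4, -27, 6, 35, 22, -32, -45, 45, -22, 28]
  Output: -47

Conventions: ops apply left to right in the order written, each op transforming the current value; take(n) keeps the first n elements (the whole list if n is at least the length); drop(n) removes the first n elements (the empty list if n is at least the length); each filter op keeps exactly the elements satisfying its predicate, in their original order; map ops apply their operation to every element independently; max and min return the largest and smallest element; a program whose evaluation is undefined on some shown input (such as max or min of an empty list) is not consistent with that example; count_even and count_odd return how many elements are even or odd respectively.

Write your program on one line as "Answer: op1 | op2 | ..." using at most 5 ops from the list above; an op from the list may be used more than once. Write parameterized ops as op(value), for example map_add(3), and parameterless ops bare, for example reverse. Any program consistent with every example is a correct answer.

filter_lt(7) | map_add(-2) | sort_asc | min

Check, running the answer program on each example:
  [6, 46, -24, -6, -46, 46] -> [6, -24, -6, -46] -> [4, -26, -8, -48] -> [-48, -26, -8, 4] -> -48
  [16, -43, -31, 24, -15, -22, 17, -45, -18] -> [-43, -31, -15, -22, -45, -18] -> [-45, -33, -17, -24, -47, -20] -> [-47, -45, -33, -24, -20, -17] -> -47
  [-25, 9, -13, -47] -> [-25, -13, -47] -> [-27, -15, -49] -> [-49, -27, -15] -> -49
  [9, 3, 20, 43, 46] -> [3] -> [1] -> [1] -> 1
  [1, -17, 11, -11, 43, 29] -> [1, -17, -11] -> [-1, -19, -13] -> [-19, -13, -1] -> -19
  [4, -27, 6, 35, 22, -32, -45, 45, -22, 28] -> [4, -27, 6, -32, -45, -22] -> [2, -29, 4, -34, -47, -24] -> [-47, -34, -29, -24, 2, 4] -> -47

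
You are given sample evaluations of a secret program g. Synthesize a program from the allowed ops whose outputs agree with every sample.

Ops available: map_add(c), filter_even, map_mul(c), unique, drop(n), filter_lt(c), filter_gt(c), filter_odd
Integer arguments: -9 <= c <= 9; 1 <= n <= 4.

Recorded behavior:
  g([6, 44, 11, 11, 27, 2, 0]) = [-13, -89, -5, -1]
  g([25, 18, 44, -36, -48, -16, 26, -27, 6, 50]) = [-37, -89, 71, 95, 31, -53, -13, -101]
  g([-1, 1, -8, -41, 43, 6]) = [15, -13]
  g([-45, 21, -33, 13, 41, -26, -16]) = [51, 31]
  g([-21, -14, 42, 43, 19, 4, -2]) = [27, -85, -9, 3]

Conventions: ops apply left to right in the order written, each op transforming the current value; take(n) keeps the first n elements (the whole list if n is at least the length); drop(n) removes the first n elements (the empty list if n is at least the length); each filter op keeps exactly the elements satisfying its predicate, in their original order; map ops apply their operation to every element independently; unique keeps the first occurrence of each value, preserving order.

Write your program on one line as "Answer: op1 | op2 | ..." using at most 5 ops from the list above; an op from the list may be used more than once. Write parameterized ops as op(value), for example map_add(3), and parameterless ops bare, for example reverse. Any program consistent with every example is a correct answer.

map_add(6) | filter_even | map_add(-7) | map_mul(-2) | map_add(-3)

Check, running the answer program on each example:
  [6, 44, 11, 11, 27, 2, 0] -> [12, 50, 17, 17, 33, 8, 6] -> [12, 50, 8, 6] -> [5, 43, 1, -1] -> [-10, -86, -2, 2] -> [-13, -89, -5, -1]
  [25, 18, 44, -36, -48, -16, 26, -27, 6, 50] -> [31, 24, 50, -30, -42, -10, 32, -21, 12, 56] -> [24, 50, -30, -42, -10, 32, 12, 56] -> [17, 43, -37, -49, -17, 25, 5, 49] -> [-34, -86, 74, 98, 34, -50, -10, -98] -> [-37, -89, 71, 95, 31, -53, -13, -101]
  [-1, 1, -8, -41, 43, 6] -> [5, 7, -2, -35, 49, 12] -> [-2, 12] -> [-9, 5] -> [18, -10] -> [15, -13]
  [-45, 21, -33, 13, 41, -26, -16] -> [-39, 27, -27, 19, 47, -20, -10] -> [-20, -10] -> [-27, -17] -> [54, 34] -> [51, 31]
  [-21, -14, 42, 43, 19, 4, -2] -> [-15, -8, 48, 49, 25, 10, 4] -> [-8, 48, 10, 4] -> [-15, 41, 3, -3] -> [30, -82, -6, 6] -> [27, -85, -9, 3]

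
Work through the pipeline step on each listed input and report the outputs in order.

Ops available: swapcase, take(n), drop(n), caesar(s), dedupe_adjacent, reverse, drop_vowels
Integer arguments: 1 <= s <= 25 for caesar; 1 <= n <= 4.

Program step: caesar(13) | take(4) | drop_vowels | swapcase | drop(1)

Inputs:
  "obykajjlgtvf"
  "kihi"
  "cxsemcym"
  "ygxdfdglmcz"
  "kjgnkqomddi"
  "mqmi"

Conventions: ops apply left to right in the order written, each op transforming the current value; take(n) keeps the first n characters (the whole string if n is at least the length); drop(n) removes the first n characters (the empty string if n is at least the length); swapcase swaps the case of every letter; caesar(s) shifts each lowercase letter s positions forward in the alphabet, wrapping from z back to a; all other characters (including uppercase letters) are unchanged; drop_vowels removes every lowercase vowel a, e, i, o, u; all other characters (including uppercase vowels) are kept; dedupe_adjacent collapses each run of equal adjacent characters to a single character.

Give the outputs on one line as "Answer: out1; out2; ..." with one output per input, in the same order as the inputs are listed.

Execution, op by op:
  "obykajjlgtvf" -> "bolxnwwytgis" -> "bolx" -> "blx" -> "BLX" -> "LX"
  "kihi" -> "xvuv" -> "xvuv" -> "xvv" -> "XVV" -> "VV"
  "cxsemcym" -> "pkfrzplz" -> "pkfr" -> "pkfr" -> "PKFR" -> "KFR"
  "ygxdfdglmcz" -> "ltkqsqtyzpm" -> "ltkq" -> "ltkq" -> "LTKQ" -> "TKQ"
  "kjgnkqomddi" -> "xwtaxdbzqqv" -> "xwta" -> "xwt" -> "XWT" -> "WT"
  "mqmi" -> "zdzv" -> "zdzv" -> "zdzv" -> "ZDZV" -> "DZV"

"LX"; "VV"; "KFR"; "TKQ"; "WT"; "DZV"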